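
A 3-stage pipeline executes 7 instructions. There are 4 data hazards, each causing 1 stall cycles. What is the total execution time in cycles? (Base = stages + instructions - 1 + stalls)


Base cycles = 3 + 7 - 1 = 9
Total stalls = 4 * 1 = 4
Total = 9 + 4 = 13

13


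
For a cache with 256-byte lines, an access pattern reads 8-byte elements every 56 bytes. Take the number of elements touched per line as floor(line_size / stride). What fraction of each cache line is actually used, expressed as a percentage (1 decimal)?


Elements per cache line = floor(256 / 56) = 4
Bytes used = 4 * 8 = 32
Utilization = 32 / 256 * 100 = 12.5%

12.5


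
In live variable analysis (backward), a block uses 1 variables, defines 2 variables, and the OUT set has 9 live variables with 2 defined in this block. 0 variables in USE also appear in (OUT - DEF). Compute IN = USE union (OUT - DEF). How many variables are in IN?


OUT - DEF: 9 - 2 = 7
|IN| = |USE| + |OUT - DEF| - |USE ∩ (OUT - DEF)| = 1 + 7 - 0 = 8

8


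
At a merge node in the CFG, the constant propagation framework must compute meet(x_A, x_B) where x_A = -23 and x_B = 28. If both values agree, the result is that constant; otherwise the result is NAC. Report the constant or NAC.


Meet operation: if both paths give the same constant, result is that constant; if they differ, result is NAC (not-a-constant).
Path A: -23, Path B: 28 -> differ
Result: not-a-constant -> NAC

NAC


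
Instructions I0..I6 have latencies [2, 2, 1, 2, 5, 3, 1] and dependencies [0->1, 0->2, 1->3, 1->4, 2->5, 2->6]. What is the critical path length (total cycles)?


Compute longest path through dependency graph: dist(Ik) = max over predecessors of dist + latency(Ik).
dist(I0) = latency 2 = 2
dist(I1) = dist(I0) + 2 = 2 + 2 = 4
dist(I2) = dist(I0) + 1 = 2 + 1 = 3
dist(I3) = dist(I1) + 2 = 4 + 2 = 6
dist(I4) = dist(I1) + 5 = 4 + 5 = 9
dist(I5) = dist(I2) + 3 = 3 + 3 = 6
dist(I6) = dist(I2) + 1 = 3 + 1 = 4
Critical path = max dist = 9

9


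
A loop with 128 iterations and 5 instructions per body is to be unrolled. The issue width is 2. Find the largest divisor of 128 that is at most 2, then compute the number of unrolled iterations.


Largest divisor of 128 <= 2 is 2
New iterations = 128 / 2 = 64

64


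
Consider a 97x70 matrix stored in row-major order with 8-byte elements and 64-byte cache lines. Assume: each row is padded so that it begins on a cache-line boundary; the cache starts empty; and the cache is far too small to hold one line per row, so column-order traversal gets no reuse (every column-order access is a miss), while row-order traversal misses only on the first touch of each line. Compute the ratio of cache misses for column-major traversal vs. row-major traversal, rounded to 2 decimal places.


Each row occupies 70 * 8 = 560 bytes and starts on a line boundary, so it spans ceil(560 / 64) = 9 cache lines.
Row-major traversal misses (one per line touched): 97 * ceil(70 * 8 / 64) = 873
Column-major traversal misses (no reuse, every access misses): 97 * 70 = 6790
Ratio = 6790 / 873 = 7.78

7.78


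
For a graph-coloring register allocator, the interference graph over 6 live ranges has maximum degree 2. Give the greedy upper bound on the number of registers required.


Greedy coloring never needs more than (max_degree + 1) colors: when coloring a vertex, at most max_degree neighbors are already colored.
Upper bound = 2 + 1 = 3

3


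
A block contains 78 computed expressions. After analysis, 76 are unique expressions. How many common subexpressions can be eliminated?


CSE count = total expressions - unique expressions
= 78 - 76 = 2

2


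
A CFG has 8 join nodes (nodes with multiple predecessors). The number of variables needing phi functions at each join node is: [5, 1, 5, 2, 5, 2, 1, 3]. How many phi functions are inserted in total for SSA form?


Total phi functions = sum of phi functions at each join node
= 5 + 1 + 5 + 2 + 5 + 2 + 1 + 3 = 24

24


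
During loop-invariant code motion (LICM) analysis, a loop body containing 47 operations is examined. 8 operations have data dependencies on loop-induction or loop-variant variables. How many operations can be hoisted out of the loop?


Invariant candidates = total - loop-dependent
= 47 - 8 = 39

39


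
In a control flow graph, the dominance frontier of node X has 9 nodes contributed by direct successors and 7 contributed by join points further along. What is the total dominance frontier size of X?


DF(X) = direct successor contributions + join point contributions
= 9 + 7 = 16

16


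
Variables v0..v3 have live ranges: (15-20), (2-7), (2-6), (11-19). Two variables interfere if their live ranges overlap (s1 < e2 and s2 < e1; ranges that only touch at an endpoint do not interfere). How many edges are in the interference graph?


Check all pairs for overlapping intervals.
Two intervals (s1,e1) and (s2,e2) overlap if s1 < e2 and s2 < e1.
v0 (15-20) vs v1..v3: overlaps v3 -> 1
v1 (2-7) vs v2..v3: overlaps v2 -> 1
v2 (2-6) vs v3: overlaps none -> 0
Total overlapping pairs = 1 + 1 + 0 = 2

2


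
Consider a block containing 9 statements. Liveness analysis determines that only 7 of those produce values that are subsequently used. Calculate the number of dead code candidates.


Dead code = total statements - live definitions
= 9 - 7 = 2

2


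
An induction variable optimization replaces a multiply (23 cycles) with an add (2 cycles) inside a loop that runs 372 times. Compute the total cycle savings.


Per-iteration saving = 23 - 2 = 21
Total saved = 372 * 21 = 7812

7812


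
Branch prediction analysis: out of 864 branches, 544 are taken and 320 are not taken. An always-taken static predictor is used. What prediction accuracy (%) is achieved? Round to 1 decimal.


Predictor: always-taken
Correct predictions = 544
Accuracy = 544 / 864 * 100 = 63.0%

63.0


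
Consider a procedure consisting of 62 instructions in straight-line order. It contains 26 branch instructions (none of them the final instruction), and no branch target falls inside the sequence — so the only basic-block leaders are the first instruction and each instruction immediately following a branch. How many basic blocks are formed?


With no in-sequence branch targets, the leaders are the first instruction plus the instruction after each branch.
Number of basic blocks = branches + 1
= 26 + 1 = 27

27


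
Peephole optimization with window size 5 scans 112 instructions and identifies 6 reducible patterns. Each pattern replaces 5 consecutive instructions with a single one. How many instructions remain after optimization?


Each match removes 4 instructions.
Total removed = 6 * 4 = 24
Remaining = 112 - 24 = 88

88


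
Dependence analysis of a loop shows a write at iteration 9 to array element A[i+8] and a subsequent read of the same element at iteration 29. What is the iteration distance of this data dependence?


Distance = read iteration - write iteration
= 29 - 9 = 20

20


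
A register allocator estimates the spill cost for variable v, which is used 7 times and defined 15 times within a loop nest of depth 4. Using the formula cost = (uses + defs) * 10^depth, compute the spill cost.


uses + defs = 7 + 15 = 22
10^4 = 10000
Spill cost = 22 * 10000 = 220000

220000


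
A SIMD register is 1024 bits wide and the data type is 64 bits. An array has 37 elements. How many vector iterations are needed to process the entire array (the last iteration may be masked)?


Width = 1024 / 64 = 16 elements per vector op
Iterations = ceil(37 / 16) = 3

3


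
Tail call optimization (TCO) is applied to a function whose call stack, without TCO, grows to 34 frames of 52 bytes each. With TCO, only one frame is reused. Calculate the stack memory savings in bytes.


Without TCO: 34 * 52 = 1768 bytes
With TCO: reuse 1 frame = 52 bytes
Savings = 1768 - 52 = 1716

1716


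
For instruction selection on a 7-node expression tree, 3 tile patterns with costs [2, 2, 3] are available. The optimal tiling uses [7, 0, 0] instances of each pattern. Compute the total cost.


Total cost = sum(count_i * cost_i)
= 7*2 + 0*2 + 0*3
= 14

14


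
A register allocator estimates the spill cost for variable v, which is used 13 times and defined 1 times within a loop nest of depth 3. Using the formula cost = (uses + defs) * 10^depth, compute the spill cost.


uses + defs = 13 + 1 = 14
10^3 = 1000
Spill cost = 14 * 1000 = 14000

14000


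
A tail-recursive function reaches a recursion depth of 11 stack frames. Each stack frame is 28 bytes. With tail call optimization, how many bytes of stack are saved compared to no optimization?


Without TCO: 11 * 28 = 308 bytes
With TCO: reuse 1 frame = 28 bytes
Savings = 308 - 28 = 280

280


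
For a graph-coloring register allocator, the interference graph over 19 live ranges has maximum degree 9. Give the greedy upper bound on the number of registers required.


Greedy coloring never needs more than (max_degree + 1) colors: when coloring a vertex, at most max_degree neighbors are already colored.
Upper bound = 9 + 1 = 10

10


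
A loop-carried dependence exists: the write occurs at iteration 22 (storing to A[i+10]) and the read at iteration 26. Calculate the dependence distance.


Distance = read iteration - write iteration
= 26 - 22 = 4

4


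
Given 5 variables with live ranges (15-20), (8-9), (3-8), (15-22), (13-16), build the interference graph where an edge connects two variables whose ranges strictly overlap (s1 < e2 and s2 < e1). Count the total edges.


Check all pairs for overlapping intervals.
Two intervals (s1,e1) and (s2,e2) overlap if s1 < e2 and s2 < e1.
v0 (15-20) vs v1..v4: overlaps v3, v4 -> 2
v1 (8-9) vs v2..v4: overlaps none -> 0
v2 (3-8) vs v3..v4: overlaps none -> 0
v3 (15-22) vs v4: overlaps v4 -> 1
Total overlapping pairs = 2 + 0 + 0 + 1 = 3

3


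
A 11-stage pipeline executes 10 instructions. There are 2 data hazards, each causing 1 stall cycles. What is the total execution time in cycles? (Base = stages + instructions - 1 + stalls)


Base cycles = 11 + 10 - 1 = 20
Total stalls = 2 * 1 = 2
Total = 20 + 2 = 22

22


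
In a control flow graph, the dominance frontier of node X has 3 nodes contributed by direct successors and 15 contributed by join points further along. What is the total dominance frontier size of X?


DF(X) = direct successor contributions + join point contributions
= 3 + 15 = 18

18


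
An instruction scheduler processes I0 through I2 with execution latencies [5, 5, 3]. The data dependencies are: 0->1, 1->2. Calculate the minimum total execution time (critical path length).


Compute longest path through dependency graph: dist(Ik) = max over predecessors of dist + latency(Ik).
dist(I0) = latency 5 = 5
dist(I1) = dist(I0) + 5 = 5 + 5 = 10
dist(I2) = dist(I1) + 3 = 10 + 3 = 13
Critical path = max dist = 13

13


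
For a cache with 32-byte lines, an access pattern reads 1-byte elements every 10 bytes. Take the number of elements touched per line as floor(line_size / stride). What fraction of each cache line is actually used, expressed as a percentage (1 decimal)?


Elements per cache line = floor(32 / 10) = 3
Bytes used = 3 * 1 = 3
Utilization = 3 / 32 * 100 = 9.4%

9.4


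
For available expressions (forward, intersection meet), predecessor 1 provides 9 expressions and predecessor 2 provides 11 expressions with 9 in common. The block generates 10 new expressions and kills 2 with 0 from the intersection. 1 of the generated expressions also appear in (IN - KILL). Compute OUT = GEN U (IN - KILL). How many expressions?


IN = intersection of predecessors = 9
IN - KILL = 9 - 0 = 9
|OUT| = |GEN| + |IN - KILL| - |GEN ∩ (IN - KILL)| = 10 + 9 - 1 = 18

18


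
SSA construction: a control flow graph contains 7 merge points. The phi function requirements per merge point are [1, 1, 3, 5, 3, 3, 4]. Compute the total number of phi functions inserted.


Total phi functions = sum of phi functions at each join node
= 1 + 1 + 3 + 5 + 3 + 3 + 4 = 20

20


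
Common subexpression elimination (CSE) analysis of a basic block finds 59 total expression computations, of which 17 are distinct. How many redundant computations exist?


CSE count = total expressions - unique expressions
= 59 - 17 = 42

42


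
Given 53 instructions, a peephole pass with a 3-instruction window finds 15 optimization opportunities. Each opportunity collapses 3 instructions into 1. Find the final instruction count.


Each match removes 2 instructions.
Total removed = 15 * 2 = 30
Remaining = 53 - 30 = 23

23


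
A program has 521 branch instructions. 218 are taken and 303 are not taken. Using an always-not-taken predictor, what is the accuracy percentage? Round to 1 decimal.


Predictor: always-not-taken
Correct predictions = 303
Accuracy = 303 / 521 * 100 = 58.2%

58.2


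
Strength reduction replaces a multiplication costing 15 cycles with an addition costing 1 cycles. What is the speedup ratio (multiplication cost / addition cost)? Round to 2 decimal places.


Ratio = mult_cost / add_cost = 15 / 1 = 15.0

15.0


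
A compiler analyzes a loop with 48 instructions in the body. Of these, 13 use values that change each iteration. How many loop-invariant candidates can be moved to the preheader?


Invariant candidates = total - loop-dependent
= 48 - 13 = 35

35


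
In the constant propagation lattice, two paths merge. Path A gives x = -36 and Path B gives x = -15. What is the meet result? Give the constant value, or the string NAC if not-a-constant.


Meet operation: if both paths give the same constant, result is that constant; if they differ, result is NAC (not-a-constant).
Path A: -36, Path B: -15 -> differ
Result: not-a-constant -> NAC

NAC


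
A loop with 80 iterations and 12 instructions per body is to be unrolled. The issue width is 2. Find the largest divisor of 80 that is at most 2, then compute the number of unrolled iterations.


Largest divisor of 80 <= 2 is 2
New iterations = 80 / 2 = 40

40


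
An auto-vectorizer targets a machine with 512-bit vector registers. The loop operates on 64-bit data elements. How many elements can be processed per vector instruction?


Width = SIMD bits / data type bits
= 512 / 64 = 8

8


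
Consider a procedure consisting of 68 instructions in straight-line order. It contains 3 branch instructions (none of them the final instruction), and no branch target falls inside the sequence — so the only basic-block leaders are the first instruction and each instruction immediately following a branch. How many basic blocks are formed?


With no in-sequence branch targets, the leaders are the first instruction plus the instruction after each branch.
Number of basic blocks = branches + 1
= 3 + 1 = 4

4


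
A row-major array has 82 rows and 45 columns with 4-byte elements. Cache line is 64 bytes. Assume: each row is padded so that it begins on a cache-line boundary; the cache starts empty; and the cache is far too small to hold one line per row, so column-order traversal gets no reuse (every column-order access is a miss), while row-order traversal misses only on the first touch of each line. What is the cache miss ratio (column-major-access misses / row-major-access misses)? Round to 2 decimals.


Each row occupies 45 * 4 = 180 bytes and starts on a line boundary, so it spans ceil(180 / 64) = 3 cache lines.
Row-major traversal misses (one per line touched): 82 * ceil(45 * 4 / 64) = 246
Column-major traversal misses (no reuse, every access misses): 82 * 45 = 3690
Ratio = 3690 / 246 = 15.0

15.0


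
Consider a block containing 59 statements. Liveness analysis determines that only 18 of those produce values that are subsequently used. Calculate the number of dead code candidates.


Dead code = total statements - live definitions
= 59 - 18 = 41

41


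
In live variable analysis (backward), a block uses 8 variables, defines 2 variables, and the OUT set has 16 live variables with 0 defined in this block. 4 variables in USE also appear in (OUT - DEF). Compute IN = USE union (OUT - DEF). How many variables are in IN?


OUT - DEF: 16 - 0 = 16
|IN| = |USE| + |OUT - DEF| - |USE ∩ (OUT - DEF)| = 8 + 16 - 4 = 20

20


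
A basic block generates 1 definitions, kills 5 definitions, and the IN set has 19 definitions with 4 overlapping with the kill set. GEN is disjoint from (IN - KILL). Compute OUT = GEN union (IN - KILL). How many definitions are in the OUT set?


IN - KILL: 19 - 4 = 15 surviving definitions
OUT = GEN + surviving = 1 + 15 = 16

16


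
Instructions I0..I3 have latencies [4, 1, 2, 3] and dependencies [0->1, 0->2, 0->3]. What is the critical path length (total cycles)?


Compute longest path through dependency graph: dist(Ik) = max over predecessors of dist + latency(Ik).
dist(I0) = latency 4 = 4
dist(I1) = dist(I0) + 1 = 4 + 1 = 5
dist(I2) = dist(I0) + 2 = 4 + 2 = 6
dist(I3) = dist(I0) + 3 = 4 + 3 = 7
Critical path = max dist = 7

7


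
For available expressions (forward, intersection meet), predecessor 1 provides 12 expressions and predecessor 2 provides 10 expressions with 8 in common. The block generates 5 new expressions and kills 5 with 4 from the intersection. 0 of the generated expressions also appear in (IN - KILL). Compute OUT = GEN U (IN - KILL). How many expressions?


IN = intersection of predecessors = 8
IN - KILL = 8 - 4 = 4
|OUT| = |GEN| + |IN - KILL| - |GEN ∩ (IN - KILL)| = 5 + 4 - 0 = 9

9


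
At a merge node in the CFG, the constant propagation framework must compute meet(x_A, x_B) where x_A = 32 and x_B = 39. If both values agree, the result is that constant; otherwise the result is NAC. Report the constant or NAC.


Meet operation: if both paths give the same constant, result is that constant; if they differ, result is NAC (not-a-constant).
Path A: 32, Path B: 39 -> differ
Result: not-a-constant -> NAC

NAC


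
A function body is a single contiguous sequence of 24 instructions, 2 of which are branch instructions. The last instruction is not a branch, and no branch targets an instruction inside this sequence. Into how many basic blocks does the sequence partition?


With no in-sequence branch targets, the leaders are the first instruction plus the instruction after each branch.
Number of basic blocks = branches + 1
= 2 + 1 = 3

3


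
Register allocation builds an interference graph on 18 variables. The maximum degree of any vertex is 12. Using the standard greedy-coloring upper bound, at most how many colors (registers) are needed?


Greedy coloring never needs more than (max_degree + 1) colors: when coloring a vertex, at most max_degree neighbors are already colored.
Upper bound = 12 + 1 = 13

13


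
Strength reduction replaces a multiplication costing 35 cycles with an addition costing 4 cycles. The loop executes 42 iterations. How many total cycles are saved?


Per-iteration saving = 35 - 4 = 31
Total saved = 42 * 31 = 1302

1302


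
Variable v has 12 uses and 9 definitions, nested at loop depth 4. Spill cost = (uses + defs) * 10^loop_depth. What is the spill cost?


uses + defs = 12 + 9 = 21
10^4 = 10000
Spill cost = 21 * 10000 = 210000

210000


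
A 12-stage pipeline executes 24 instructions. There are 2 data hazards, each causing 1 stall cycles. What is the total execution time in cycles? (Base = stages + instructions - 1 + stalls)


Base cycles = 12 + 24 - 1 = 35
Total stalls = 2 * 1 = 2
Total = 35 + 2 = 37

37


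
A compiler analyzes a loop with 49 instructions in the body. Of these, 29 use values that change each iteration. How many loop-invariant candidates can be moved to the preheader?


Invariant candidates = total - loop-dependent
= 49 - 29 = 20

20


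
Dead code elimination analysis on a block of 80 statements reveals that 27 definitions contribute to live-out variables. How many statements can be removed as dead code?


Dead code = total statements - live definitions
= 80 - 27 = 53

53


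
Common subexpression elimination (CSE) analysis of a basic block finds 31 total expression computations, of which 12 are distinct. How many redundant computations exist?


CSE count = total expressions - unique expressions
= 31 - 12 = 19

19


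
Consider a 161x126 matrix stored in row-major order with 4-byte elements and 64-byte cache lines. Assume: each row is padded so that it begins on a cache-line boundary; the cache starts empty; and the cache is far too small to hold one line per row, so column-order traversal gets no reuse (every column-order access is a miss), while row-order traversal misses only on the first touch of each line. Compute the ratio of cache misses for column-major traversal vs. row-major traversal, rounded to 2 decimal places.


Each row occupies 126 * 4 = 504 bytes and starts on a line boundary, so it spans ceil(504 / 64) = 8 cache lines.
Row-major traversal misses (one per line touched): 161 * ceil(126 * 4 / 64) = 1288
Column-major traversal misses (no reuse, every access misses): 161 * 126 = 20286
Ratio = 20286 / 1288 = 15.75

15.75


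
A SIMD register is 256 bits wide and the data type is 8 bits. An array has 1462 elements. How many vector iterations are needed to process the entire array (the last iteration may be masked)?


Width = 256 / 8 = 32 elements per vector op
Iterations = ceil(1462 / 32) = 46

46


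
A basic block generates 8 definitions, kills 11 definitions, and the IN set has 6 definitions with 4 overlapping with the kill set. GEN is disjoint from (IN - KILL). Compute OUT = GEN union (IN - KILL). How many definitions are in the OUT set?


IN - KILL: 6 - 4 = 2 surviving definitions
OUT = GEN + surviving = 8 + 2 = 10

10


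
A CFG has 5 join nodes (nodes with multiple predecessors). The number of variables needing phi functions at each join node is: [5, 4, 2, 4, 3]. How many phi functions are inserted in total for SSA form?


Total phi functions = sum of phi functions at each join node
= 5 + 4 + 2 + 4 + 3 = 18

18


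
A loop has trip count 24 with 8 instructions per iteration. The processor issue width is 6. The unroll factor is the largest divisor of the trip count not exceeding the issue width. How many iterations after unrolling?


Largest divisor of 24 <= 6 is 6
New iterations = 24 / 6 = 4

4


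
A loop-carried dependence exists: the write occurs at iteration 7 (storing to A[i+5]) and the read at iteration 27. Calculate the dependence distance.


Distance = read iteration - write iteration
= 27 - 7 = 20

20


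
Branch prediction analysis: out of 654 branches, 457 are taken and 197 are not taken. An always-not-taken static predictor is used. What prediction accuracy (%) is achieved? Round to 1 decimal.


Predictor: always-not-taken
Correct predictions = 197
Accuracy = 197 / 654 * 100 = 30.1%

30.1


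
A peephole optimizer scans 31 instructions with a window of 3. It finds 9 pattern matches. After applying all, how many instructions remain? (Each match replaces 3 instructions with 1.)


Each match removes 2 instructions.
Total removed = 9 * 2 = 18
Remaining = 31 - 18 = 13

13


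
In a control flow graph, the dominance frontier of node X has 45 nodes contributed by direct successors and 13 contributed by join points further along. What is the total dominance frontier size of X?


DF(X) = direct successor contributions + join point contributions
= 45 + 13 = 58

58


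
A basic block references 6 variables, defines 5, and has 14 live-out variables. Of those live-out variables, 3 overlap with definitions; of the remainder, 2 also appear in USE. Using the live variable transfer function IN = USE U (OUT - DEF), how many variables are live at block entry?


OUT - DEF: 14 - 3 = 11
|IN| = |USE| + |OUT - DEF| - |USE ∩ (OUT - DEF)| = 6 + 11 - 2 = 15

15


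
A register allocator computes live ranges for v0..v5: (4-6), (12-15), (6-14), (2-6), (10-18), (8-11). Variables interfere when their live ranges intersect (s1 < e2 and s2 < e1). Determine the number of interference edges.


Check all pairs for overlapping intervals.
Two intervals (s1,e1) and (s2,e2) overlap if s1 < e2 and s2 < e1.
v0 (4-6) vs v1..v5: overlaps v3 -> 1
v1 (12-15) vs v2..v5: overlaps v2, v4 -> 2
v2 (6-14) vs v3..v5: overlaps v4, v5 -> 2
v3 (2-6) vs v4..v5: overlaps none -> 0
v4 (10-18) vs v5: overlaps v5 -> 1
Total overlapping pairs = 1 + 2 + 2 + 0 + 1 = 6

6


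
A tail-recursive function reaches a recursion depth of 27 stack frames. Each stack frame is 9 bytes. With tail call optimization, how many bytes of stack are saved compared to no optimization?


Without TCO: 27 * 9 = 243 bytes
With TCO: reuse 1 frame = 9 bytes
Savings = 243 - 9 = 234

234


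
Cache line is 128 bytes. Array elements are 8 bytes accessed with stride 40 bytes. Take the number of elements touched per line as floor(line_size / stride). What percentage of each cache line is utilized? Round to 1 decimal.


Elements per cache line = floor(128 / 40) = 3
Bytes used = 3 * 8 = 24
Utilization = 24 / 128 * 100 = 18.8%

18.8


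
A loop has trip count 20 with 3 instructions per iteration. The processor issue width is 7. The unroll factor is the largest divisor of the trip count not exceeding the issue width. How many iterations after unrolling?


Largest divisor of 20 <= 7 is 5
New iterations = 20 / 5 = 4

4


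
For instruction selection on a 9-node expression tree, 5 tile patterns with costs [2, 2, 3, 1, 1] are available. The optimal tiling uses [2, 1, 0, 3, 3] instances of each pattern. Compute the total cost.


Total cost = sum(count_i * cost_i)
= 2*2 + 1*2 + 0*3 + 3*1 + 3*1
= 12

12


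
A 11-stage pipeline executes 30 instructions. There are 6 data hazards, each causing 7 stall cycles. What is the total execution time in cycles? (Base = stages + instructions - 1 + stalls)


Base cycles = 11 + 30 - 1 = 40
Total stalls = 6 * 7 = 42
Total = 40 + 42 = 82

82


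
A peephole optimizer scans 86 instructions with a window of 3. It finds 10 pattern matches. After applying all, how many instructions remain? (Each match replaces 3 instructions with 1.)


Each match removes 2 instructions.
Total removed = 10 * 2 = 20
Remaining = 86 - 20 = 66

66


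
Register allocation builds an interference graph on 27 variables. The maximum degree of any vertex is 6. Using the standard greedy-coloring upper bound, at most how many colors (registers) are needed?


Greedy coloring never needs more than (max_degree + 1) colors: when coloring a vertex, at most max_degree neighbors are already colored.
Upper bound = 6 + 1 = 7

7


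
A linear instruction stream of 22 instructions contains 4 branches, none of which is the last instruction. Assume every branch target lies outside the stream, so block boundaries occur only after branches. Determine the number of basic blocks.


With no in-sequence branch targets, the leaders are the first instruction plus the instruction after each branch.
Number of basic blocks = branches + 1
= 4 + 1 = 5

5


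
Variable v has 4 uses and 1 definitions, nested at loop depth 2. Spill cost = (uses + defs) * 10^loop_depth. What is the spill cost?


uses + defs = 4 + 1 = 5
10^2 = 100
Spill cost = 5 * 100 = 500

500


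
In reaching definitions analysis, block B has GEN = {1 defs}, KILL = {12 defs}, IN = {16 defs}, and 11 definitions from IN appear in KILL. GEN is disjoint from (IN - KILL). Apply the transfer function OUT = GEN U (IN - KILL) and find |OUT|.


IN - KILL: 16 - 11 = 5 surviving definitions
OUT = GEN + surviving = 1 + 5 = 6

6


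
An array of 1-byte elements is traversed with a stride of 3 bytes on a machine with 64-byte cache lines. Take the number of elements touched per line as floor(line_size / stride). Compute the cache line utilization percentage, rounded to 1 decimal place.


Elements per cache line = floor(64 / 3) = 21
Bytes used = 21 * 1 = 21
Utilization = 21 / 64 * 100 = 32.8%

32.8


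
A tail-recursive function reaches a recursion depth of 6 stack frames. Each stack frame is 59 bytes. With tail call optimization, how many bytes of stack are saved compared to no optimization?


Without TCO: 6 * 59 = 354 bytes
With TCO: reuse 1 frame = 59 bytes
Savings = 354 - 59 = 295

295


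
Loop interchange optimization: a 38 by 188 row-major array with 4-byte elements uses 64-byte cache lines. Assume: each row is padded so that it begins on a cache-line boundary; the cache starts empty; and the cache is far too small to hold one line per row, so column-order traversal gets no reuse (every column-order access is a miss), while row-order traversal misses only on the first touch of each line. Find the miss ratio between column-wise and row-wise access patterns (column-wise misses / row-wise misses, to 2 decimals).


Each row occupies 188 * 4 = 752 bytes and starts on a line boundary, so it spans ceil(752 / 64) = 12 cache lines.
Row-major traversal misses (one per line touched): 38 * ceil(188 * 4 / 64) = 456
Column-major traversal misses (no reuse, every access misses): 38 * 188 = 7144
Ratio = 7144 / 456 = 15.67

15.67


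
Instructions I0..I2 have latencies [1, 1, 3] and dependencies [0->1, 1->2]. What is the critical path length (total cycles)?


Compute longest path through dependency graph: dist(Ik) = max over predecessors of dist + latency(Ik).
dist(I0) = latency 1 = 1
dist(I1) = dist(I0) + 1 = 1 + 1 = 2
dist(I2) = dist(I1) + 3 = 2 + 3 = 5
Critical path = max dist = 5

5


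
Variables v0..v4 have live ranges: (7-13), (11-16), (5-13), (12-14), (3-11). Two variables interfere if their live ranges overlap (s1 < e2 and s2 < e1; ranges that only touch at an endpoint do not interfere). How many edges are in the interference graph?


Check all pairs for overlapping intervals.
Two intervals (s1,e1) and (s2,e2) overlap if s1 < e2 and s2 < e1.
v0 (7-13) vs v1..v4: overlaps v1, v2, v3, v4 -> 4
v1 (11-16) vs v2..v4: overlaps v2, v3 -> 2
v2 (5-13) vs v3..v4: overlaps v3, v4 -> 2
v3 (12-14) vs v4: overlaps none -> 0
Total overlapping pairs = 4 + 2 + 2 + 0 = 8

8


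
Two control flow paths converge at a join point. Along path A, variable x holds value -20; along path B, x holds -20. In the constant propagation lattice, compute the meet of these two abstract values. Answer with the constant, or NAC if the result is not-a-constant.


Meet operation: if both paths give the same constant, result is that constant; if they differ, result is NAC (not-a-constant).
Path A: -20, Path B: -20 -> equal
Result: constant -> -20

-20


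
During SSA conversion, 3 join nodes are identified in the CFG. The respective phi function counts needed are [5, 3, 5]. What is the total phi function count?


Total phi functions = sum of phi functions at each join node
= 5 + 3 + 5 = 13

13


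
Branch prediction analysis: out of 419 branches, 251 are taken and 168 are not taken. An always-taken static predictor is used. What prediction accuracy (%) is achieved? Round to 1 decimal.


Predictor: always-taken
Correct predictions = 251
Accuracy = 251 / 419 * 100 = 59.9%

59.9


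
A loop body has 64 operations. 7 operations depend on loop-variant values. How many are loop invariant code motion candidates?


Invariant candidates = total - loop-dependent
= 64 - 7 = 57

57


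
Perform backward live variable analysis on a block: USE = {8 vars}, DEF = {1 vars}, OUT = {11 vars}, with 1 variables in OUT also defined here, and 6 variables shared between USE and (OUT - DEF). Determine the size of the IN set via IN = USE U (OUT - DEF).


OUT - DEF: 11 - 1 = 10
|IN| = |USE| + |OUT - DEF| - |USE ∩ (OUT - DEF)| = 8 + 10 - 6 = 12

12


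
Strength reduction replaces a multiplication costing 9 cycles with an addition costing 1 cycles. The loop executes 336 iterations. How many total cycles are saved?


Per-iteration saving = 9 - 1 = 8
Total saved = 336 * 8 = 2688

2688


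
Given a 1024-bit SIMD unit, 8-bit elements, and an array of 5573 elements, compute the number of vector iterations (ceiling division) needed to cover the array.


Width = 1024 / 8 = 128 elements per vector op
Iterations = ceil(5573 / 128) = 44

44


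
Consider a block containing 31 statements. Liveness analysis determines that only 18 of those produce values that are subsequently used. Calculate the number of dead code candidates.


Dead code = total statements - live definitions
= 31 - 18 = 13

13


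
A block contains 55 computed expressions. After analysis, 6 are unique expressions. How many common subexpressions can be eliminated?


CSE count = total expressions - unique expressions
= 55 - 6 = 49

49


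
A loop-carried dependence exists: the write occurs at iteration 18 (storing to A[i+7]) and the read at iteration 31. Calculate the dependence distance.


Distance = read iteration - write iteration
= 31 - 18 = 13

13


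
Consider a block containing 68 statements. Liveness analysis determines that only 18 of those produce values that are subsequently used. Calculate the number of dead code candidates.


Dead code = total statements - live definitions
= 68 - 18 = 50

50


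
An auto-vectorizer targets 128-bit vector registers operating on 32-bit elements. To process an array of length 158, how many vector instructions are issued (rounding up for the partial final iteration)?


Width = 128 / 32 = 4 elements per vector op
Iterations = ceil(158 / 4) = 40

40


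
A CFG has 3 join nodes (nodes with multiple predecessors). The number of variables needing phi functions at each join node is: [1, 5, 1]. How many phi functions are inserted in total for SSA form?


Total phi functions = sum of phi functions at each join node
= 1 + 5 + 1 = 7

7


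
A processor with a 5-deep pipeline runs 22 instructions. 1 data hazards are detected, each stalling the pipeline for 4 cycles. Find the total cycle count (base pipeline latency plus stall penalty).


Base cycles = 5 + 22 - 1 = 26
Total stalls = 1 * 4 = 4
Total = 26 + 4 = 30

30


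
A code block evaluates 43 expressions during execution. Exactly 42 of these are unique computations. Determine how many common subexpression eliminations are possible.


CSE count = total expressions - unique expressions
= 43 - 42 = 1

1


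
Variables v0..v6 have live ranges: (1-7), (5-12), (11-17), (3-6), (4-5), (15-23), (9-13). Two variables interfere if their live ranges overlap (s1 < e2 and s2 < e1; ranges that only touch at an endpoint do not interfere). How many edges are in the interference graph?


Check all pairs for overlapping intervals.
Two intervals (s1,e1) and (s2,e2) overlap if s1 < e2 and s2 < e1.
v0 (1-7) vs v1..v6: overlaps v1, v3, v4 -> 3
v1 (5-12) vs v2..v6: overlaps v2, v3, v6 -> 3
v2 (11-17) vs v3..v6: overlaps v5, v6 -> 2
v3 (3-6) vs v4..v6: overlaps v4 -> 1
v4 (4-5) vs v5..v6: overlaps none -> 0
v5 (15-23) vs v6: overlaps none -> 0
Total overlapping pairs = 3 + 3 + 2 + 1 + 0 + 0 = 9

9


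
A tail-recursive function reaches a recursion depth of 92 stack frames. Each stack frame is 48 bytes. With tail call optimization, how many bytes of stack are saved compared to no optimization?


Without TCO: 92 * 48 = 4416 bytes
With TCO: reuse 1 frame = 48 bytes
Savings = 4416 - 48 = 4368

4368


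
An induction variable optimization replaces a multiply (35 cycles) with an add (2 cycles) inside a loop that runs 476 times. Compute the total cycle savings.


Per-iteration saving = 35 - 2 = 33
Total saved = 476 * 33 = 15708

15708


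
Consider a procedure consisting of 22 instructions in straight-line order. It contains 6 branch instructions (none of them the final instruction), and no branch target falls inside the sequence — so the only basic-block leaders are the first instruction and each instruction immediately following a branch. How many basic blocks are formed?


With no in-sequence branch targets, the leaders are the first instruction plus the instruction after each branch.
Number of basic blocks = branches + 1
= 6 + 1 = 7

7


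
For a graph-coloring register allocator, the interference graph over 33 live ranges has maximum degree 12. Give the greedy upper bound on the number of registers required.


Greedy coloring never needs more than (max_degree + 1) colors: when coloring a vertex, at most max_degree neighbors are already colored.
Upper bound = 12 + 1 = 13

13


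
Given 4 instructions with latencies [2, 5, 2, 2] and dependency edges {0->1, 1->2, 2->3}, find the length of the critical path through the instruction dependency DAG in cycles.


Compute longest path through dependency graph: dist(Ik) = max over predecessors of dist + latency(Ik).
dist(I0) = latency 2 = 2
dist(I1) = dist(I0) + 5 = 2 + 5 = 7
dist(I2) = dist(I1) + 2 = 7 + 2 = 9
dist(I3) = dist(I2) + 2 = 9 + 2 = 11
Critical path = max dist = 11

11


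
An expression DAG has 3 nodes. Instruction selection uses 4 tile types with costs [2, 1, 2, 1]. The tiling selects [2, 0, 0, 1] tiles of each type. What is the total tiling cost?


Total cost = sum(count_i * cost_i)
= 2*2 + 0*1 + 0*2 + 1*1
= 5

5


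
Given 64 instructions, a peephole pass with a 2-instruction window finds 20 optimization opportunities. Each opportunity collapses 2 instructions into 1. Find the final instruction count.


Each match removes 1 instructions.
Total removed = 20 * 1 = 20
Remaining = 64 - 20 = 44

44


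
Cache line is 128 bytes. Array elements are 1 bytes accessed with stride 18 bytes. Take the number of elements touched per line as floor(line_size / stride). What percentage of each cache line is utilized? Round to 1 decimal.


Elements per cache line = floor(128 / 18) = 7
Bytes used = 7 * 1 = 7
Utilization = 7 / 128 * 100 = 5.5%

5.5


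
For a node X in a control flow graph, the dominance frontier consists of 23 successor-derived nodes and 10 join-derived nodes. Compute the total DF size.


DF(X) = direct successor contributions + join point contributions
= 23 + 10 = 33

33


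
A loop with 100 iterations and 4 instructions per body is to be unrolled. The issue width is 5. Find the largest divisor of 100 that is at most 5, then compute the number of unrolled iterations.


Largest divisor of 100 <= 5 is 5
New iterations = 100 / 5 = 20

20


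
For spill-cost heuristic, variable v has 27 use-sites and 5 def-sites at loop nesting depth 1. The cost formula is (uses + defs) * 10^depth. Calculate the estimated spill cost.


uses + defs = 27 + 5 = 32
10^1 = 10
Spill cost = 32 * 10 = 320

320


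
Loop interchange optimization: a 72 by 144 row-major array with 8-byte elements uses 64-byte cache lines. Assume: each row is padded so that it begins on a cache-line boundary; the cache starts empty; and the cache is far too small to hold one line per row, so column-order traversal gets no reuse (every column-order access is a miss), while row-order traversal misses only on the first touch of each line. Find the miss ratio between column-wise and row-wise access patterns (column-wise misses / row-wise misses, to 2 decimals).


Each row occupies 144 * 8 = 1152 bytes and starts on a line boundary, so it spans ceil(1152 / 64) = 18 cache lines.
Row-major traversal misses (one per line touched): 72 * ceil(144 * 8 / 64) = 1296
Column-major traversal misses (no reuse, every access misses): 72 * 144 = 10368
Ratio = 10368 / 1296 = 8.0

8.0


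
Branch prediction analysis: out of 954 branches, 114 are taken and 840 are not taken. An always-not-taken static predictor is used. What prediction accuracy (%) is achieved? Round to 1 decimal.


Predictor: always-not-taken
Correct predictions = 840
Accuracy = 840 / 954 * 100 = 88.1%

88.1


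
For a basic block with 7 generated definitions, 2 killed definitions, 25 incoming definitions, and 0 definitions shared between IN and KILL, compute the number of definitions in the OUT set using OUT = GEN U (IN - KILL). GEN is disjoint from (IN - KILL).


IN - KILL: 25 - 0 = 25 surviving definitions
OUT = GEN + surviving = 7 + 25 = 32

32
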